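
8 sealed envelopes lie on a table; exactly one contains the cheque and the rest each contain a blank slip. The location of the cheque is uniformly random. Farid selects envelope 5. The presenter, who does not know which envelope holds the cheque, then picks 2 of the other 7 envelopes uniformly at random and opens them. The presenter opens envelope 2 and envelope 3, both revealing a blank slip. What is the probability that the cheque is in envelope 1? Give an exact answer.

1/6

Apply Bayes' rule, conditioning on where the cheque actually is.
If it is in any of envelopes 1, 4, 5, 6, 7, and 8 (prior 1/8 each): the presenter picks exactly this set with probability 1/21 regardless, and none is the prize; weight (1/8)·(1/21) = 1/168 each.
If it is in either of envelopes 2 and 3 (prior 1/8 each): that envelope was opened and seen not to hold the prize — ruled out; weight (1/8)·0 = 0 each.
The weights sum to 1/28.
So P(the cheque in envelope 1 | the presenter opened envelope 2 and envelope 3) = (1/168) / (1/28) = 1/6.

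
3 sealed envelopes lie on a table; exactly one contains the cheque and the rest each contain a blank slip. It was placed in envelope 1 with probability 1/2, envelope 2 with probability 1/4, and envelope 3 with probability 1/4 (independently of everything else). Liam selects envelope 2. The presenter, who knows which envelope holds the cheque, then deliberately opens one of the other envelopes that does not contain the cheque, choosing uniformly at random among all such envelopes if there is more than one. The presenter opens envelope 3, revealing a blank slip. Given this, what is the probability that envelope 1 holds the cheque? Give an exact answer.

Condition on the true location of the cheque.
If it is in envelope 1 (prior 1/2): the presenter has no choice, probability 1; weight (1/2)·1 = 1/2.
If it is in envelope 2 (prior 1/4): the presenter has 2 equally likely choices, so probability 1/2; weight (1/4)·(1/2) = 1/8.
If it is in envelope 3 (prior 1/4): the presenter opened envelope 3, so this case is ruled out; weight (1/4)·0 = 0.
The weights sum to 5/8.
So P(the cheque in envelope 1 | the presenter opened envelope 3) = (1/2) / (5/8) = 4/5.

4/5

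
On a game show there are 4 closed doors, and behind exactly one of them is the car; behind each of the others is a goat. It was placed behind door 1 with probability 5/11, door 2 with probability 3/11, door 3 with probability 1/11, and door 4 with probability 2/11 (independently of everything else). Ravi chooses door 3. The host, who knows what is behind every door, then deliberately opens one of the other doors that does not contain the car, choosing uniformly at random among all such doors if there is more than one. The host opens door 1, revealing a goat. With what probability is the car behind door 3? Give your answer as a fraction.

2/17

Condition on the true location of the car.
If it is behind door 1 (prior 5/11): the host opened door 1, so this case is ruled out; weight (5/11)·0 = 0.
If it is behind door 2 (prior 3/11): the host has 2 equally likely choices, so probability 1/2; weight (3/11)·(1/2) = 3/22.
If it is behind door 3 (prior 1/11): the host has 3 equally likely choices, so probability 1/3; weight (1/11)·(1/3) = 1/33.
If it is behind door 4 (prior 2/11): the host has 2 equally likely choices, so probability 1/2; weight (2/11)·(1/2) = 1/11.
The weights sum to 17/66.
So P(the car behind door 3 | the host opened door 1) = (1/33) / (17/66) = 2/17.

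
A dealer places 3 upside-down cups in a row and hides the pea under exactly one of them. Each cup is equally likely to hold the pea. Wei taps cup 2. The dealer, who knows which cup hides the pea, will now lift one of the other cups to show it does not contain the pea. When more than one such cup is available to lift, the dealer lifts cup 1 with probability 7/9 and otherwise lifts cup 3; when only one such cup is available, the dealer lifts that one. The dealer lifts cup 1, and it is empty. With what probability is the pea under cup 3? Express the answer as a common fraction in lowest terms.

9/16

Apply Bayes' rule, conditioning on where the pea actually is.
If it is under cup 1 (prior 1/3): the dealer opened cup 1, so this case is ruled out; weight (1/3)·0 = 0.
If it is under cup 2 (prior 1/3): cup 1 is available, opened with probability 7/9; weight (1/3)·(7/9) = 7/27.
If it is under cup 3 (prior 1/3): only cup 1 is available, probability 1; weight (1/3)·1 = 1/3.
The weights sum to 16/27.
So P(the pea under cup 3 | the dealer opened cup 1) = (1/3) / (16/27) = 9/16.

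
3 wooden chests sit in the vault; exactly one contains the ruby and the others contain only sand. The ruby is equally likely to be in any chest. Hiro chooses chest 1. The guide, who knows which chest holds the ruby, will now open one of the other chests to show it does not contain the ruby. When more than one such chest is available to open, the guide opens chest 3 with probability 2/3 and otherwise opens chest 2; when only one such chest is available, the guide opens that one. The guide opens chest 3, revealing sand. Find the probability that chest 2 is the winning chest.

Apply Bayes' rule, conditioning on where the ruby actually is.
If it is in chest 1 (prior 1/3): chest 3 is available, opened with probability 2/3; weight (1/3)·(2/3) = 2/9.
If it is in chest 2 (prior 1/3): only chest 3 is available, probability 1; weight (1/3)·1 = 1/3.
If it is in chest 3 (prior 1/3): the guide opened chest 3, so this case is ruled out; weight (1/3)·0 = 0.
The weights sum to 5/9.
So P(the ruby in chest 2 | the guide opened chest 3) = (1/3) / (5/9) = 3/5.

3/5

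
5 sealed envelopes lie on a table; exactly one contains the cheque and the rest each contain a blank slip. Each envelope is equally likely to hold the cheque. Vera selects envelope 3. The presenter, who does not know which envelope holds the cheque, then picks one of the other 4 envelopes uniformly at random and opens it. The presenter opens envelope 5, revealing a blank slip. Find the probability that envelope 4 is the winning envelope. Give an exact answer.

1/4

Because the presenter chose which envelope to open without knowing where the cheque is, the choice is independent of the prize location. Learning that envelope 5 does not hold the cheque simply rules out that one location and leaves the remaining 4 envelopes still equally likely by symmetry.
So P(the cheque in envelope 4) = 1/4.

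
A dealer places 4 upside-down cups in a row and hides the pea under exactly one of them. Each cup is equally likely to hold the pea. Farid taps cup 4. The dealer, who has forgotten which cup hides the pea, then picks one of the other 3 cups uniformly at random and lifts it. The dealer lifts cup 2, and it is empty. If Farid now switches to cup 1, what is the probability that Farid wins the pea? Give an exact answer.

1/3

Condition on the true location of the pea.
If it is under any of cups 1, 3, and 4 (prior 1/4 each): the dealer picks cup 2 with probability 1/3 regardless, and it is not the prize; weight (1/4)·(1/3) = 1/12 each.
If it is under cup 2 (prior 1/4): the dealer opened cup 2, so this case is ruled out; weight (1/4)·0 = 0.
The weights sum to 1/4.
So P(the pea under cup 1 | the dealer opened cup 2) = (1/12) / (1/4) = 1/3.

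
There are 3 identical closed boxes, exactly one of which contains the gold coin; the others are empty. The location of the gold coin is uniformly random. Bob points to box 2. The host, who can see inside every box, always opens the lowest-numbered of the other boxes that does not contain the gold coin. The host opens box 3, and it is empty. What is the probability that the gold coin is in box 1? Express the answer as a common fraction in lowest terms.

1

Condition on the true location of the gold coin.
If it is in box 1 (prior 1/3): box 3 is the lowest-numbered option available, probability 1; weight (1/3)·1 = 1/3.
If it is in box 2 (prior 1/3): the host would have opened box 1 instead, probability 0; weight (1/3)·0 = 0.
If it is in box 3 (prior 1/3): the host opened box 3, so this case is ruled out; weight (1/3)·0 = 0.
The weights sum to 1/3.
So P(the gold coin in box 1 | the host opened box 3) = (1/3) / (1/3) = 1.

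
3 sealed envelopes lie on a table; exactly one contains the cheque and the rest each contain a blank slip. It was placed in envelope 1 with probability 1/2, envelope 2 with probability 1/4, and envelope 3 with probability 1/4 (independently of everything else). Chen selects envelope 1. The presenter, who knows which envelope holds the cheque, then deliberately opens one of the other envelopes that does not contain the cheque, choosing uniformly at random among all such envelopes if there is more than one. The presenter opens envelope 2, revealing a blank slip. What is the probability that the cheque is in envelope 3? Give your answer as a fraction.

1/2

Consider each possible location of the cheque in turn.
If it is in envelope 1 (prior 1/2): the presenter has 2 equally likely choices, so probability 1/2; weight (1/2)·(1/2) = 1/4.
If it is in envelope 2 (prior 1/4): the presenter opened envelope 2, so this case is ruled out; weight (1/4)·0 = 0.
If it is in envelope 3 (prior 1/4): the presenter has no choice, probability 1; weight (1/4)·1 = 1/4.
The weights sum to 1/2.
So P(the cheque in envelope 3 | the presenter opened envelope 2) = (1/4) / (1/2) = 1/2.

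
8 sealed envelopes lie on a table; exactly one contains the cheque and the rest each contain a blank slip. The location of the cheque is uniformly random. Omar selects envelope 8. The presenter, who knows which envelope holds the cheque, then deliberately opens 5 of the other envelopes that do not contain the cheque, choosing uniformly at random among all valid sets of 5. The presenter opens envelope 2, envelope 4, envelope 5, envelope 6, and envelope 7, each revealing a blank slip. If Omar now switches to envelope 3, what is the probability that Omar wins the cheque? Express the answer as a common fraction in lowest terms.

7/16

Apply Bayes' rule, conditioning on where the cheque actually is.
If it is in either of envelopes 1 and 3 (prior 1/8 each): the presenter has 6 equally likely choices, so probability 1/6; weight (1/8)·(1/6) = 1/48 each.
If it is in any of envelopes 2, 4, 5, 6, and 7 (prior 1/8 each): that envelope was opened and seen not to hold the prize — ruled out; weight (1/8)·0 = 0 each.
If it is in envelope 8 (prior 1/8): the presenter has 21 equally likely choices, so probability 1/21; weight (1/8)·(1/21) = 1/168.
The weights sum to 1/21.
So P(the cheque in envelope 3 | the presenter opened envelope 2, envelope 4, envelope 5, envelope 6, and envelope 7) = (1/48) / (1/21) = 7/16.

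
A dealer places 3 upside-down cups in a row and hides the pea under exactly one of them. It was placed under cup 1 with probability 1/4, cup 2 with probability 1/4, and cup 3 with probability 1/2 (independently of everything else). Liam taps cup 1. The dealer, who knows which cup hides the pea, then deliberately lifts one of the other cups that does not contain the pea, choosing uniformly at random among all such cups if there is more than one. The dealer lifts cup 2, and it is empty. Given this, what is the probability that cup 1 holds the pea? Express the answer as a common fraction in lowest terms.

Apply Bayes' rule, conditioning on where the pea actually is.
If it is under cup 1 (prior 1/4): the dealer has 2 equally likely choices, so probability 1/2; weight (1/4)·(1/2) = 1/8.
If it is under cup 2 (prior 1/4): the dealer opened cup 2, so this case is ruled out; weight (1/4)·0 = 0.
If it is under cup 3 (prior 1/2): the dealer has no choice, probability 1; weight (1/2)·1 = 1/2.
The weights sum to 5/8.
So P(the pea under cup 1 | the dealer opened cup 2) = (1/8) / (5/8) = 1/5.

1/5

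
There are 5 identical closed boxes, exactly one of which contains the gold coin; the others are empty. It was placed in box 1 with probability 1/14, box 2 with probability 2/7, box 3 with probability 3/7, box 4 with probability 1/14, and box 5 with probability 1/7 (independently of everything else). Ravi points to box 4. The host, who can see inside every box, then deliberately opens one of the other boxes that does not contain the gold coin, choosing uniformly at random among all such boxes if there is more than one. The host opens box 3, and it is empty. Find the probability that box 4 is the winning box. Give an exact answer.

3/31

Apply Bayes' rule, conditioning on where the gold coin actually is.
If it is in box 1 (prior 1/14): the host has 3 equally likely choices, so probability 1/3; weight (1/14)·(1/3) = 1/42.
If it is in box 2 (prior 2/7): the host has 3 equally likely choices, so probability 1/3; weight (2/7)·(1/3) = 2/21.
If it is in box 3 (prior 3/7): the host opened box 3, so this case is ruled out; weight (3/7)·0 = 0.
If it is in box 4 (prior 1/14): the host has 4 equally likely choices, so probability 1/4; weight (1/14)·(1/4) = 1/56.
If it is in box 5 (prior 1/7): the host has 3 equally likely choices, so probability 1/3; weight (1/7)·(1/3) = 1/21.
The weights sum to 31/168.
So P(the gold coin in box 4 | the host opened box 3) = (1/56) / (31/168) = 3/31.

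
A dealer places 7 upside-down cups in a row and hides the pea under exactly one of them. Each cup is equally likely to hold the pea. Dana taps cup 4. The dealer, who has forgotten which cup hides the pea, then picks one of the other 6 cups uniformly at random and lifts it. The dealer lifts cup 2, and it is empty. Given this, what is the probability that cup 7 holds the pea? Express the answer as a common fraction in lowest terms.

1/6

Apply Bayes' rule, conditioning on where the pea actually is.
If it is under any of cups 1, 3, 4, 5, 6, and 7 (prior 1/7 each): the dealer picks cup 2 with probability 1/6 regardless, and it is not the prize; weight (1/7)·(1/6) = 1/42 each.
If it is under cup 2 (prior 1/7): the dealer opened cup 2, so this case is ruled out; weight (1/7)·0 = 0.
The weights sum to 1/7.
So P(the pea under cup 7 | the dealer opened cup 2) = (1/42) / (1/7) = 1/6.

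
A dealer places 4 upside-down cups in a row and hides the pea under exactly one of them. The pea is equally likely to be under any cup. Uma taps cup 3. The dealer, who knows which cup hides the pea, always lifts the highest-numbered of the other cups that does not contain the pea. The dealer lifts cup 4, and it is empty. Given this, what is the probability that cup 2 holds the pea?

1/3

Consider each possible location of the pea in turn.
If it is under any of cups 1, 2, and 3 (prior 1/4 each): cup 4 is the highest-numbered option available, probability 1; weight (1/4)·1 = 1/4 each.
If it is under cup 4 (prior 1/4): the dealer opened cup 4, so this case is ruled out; weight (1/4)·0 = 0.
The weights sum to 3/4.
So P(the pea under cup 2 | the dealer opened cup 4) = (1/4) / (3/4) = 1/3.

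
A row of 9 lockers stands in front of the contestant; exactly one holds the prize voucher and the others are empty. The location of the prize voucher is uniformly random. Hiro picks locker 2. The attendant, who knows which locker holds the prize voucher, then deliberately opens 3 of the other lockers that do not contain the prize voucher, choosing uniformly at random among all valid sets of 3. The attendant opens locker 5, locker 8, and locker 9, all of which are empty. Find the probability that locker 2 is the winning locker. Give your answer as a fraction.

Consider each possible location of the prize voucher in turn.
If it is in any of lockers 1, 3, 4, 6, and 7 (prior 1/9 each): the attendant has 35 equally likely choices, so probability 1/35; weight (1/9)·(1/35) = 1/315 each.
If it is in locker 2 (prior 1/9): the attendant has 56 equally likely choices, so probability 1/56; weight (1/9)·(1/56) = 1/504.
If it is in any of lockers 5, 8, and 9 (prior 1/9 each): that locker was opened and seen not to hold the prize — ruled out; weight (1/9)·0 = 0 each.
The weights sum to 1/56.
So P(the prize voucher in locker 2 | the attendant opened locker 5, locker 8, and locker 9) = (1/504) / (1/56) = 1/9.

1/9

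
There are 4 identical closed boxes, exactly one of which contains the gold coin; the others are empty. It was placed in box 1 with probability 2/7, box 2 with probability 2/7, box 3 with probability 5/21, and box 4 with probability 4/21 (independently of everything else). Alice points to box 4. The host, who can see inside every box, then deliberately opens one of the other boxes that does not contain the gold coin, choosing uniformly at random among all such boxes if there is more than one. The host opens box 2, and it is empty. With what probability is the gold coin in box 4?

8/41

Consider each possible location of the gold coin in turn.
If it is in box 1 (prior 2/7): the host has 2 equally likely choices, so probability 1/2; weight (2/7)·(1/2) = 1/7.
If it is in box 2 (prior 2/7): the host opened box 2, so this case is ruled out; weight (2/7)·0 = 0.
If it is in box 3 (prior 5/21): the host has 2 equally likely choices, so probability 1/2; weight (5/21)·(1/2) = 5/42.
If it is in box 4 (prior 4/21): the host has 3 equally likely choices, so probability 1/3; weight (4/21)·(1/3) = 4/63.
The weights sum to 41/126.
So P(the gold coin in box 4 | the host opened box 2) = (4/63) / (41/126) = 8/41.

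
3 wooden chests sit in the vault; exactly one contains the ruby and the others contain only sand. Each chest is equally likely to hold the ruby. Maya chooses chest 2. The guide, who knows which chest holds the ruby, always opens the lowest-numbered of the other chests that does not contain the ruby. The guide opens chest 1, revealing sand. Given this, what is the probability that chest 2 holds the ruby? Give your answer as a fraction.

1/2

Apply Bayes' rule, conditioning on where the ruby actually is.
If it is in chest 1 (prior 1/3): the guide opened chest 1, so this case is ruled out; weight (1/3)·0 = 0.
If it is in either of chests 2 and 3 (prior 1/3 each): chest 1 is the lowest-numbered option available, probability 1; weight (1/3)·1 = 1/3 each.
The weights sum to 2/3.
So P(the ruby in chest 2 | the guide opened chest 1) = (1/3) / (2/3) = 1/2.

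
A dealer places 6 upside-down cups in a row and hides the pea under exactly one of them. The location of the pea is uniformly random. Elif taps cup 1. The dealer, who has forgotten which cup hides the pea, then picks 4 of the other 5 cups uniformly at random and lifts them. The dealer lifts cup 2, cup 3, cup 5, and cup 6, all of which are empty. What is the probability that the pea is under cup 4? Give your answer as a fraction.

Condition on the true location of the pea.
If it is under either of cups 1 and 4 (prior 1/6 each): the dealer picks exactly this set with probability 1/5 regardless, and none is the prize; weight (1/6)·(1/5) = 1/30 each.
If it is under any of cups 2, 3, 5, and 6 (prior 1/6 each): that cup was opened and seen not to hold the prize — ruled out; weight (1/6)·0 = 0 each.
The weights sum to 1/15.
So P(the pea under cup 4 | the dealer opened cup 2, cup 3, cup 5, and cup 6) = (1/30) / (1/15) = 1/2.

1/2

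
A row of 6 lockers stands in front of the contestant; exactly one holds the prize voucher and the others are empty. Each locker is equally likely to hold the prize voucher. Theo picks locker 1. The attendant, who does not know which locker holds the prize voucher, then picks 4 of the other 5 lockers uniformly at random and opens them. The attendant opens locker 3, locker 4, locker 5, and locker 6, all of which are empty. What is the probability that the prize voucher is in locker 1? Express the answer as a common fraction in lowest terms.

1/2

Consider each possible location of the prize voucher in turn.
If it is in either of lockers 1 and 2 (prior 1/6 each): the attendant picks exactly this set with probability 1/5 regardless, and none is the prize; weight (1/6)·(1/5) = 1/30 each.
If it is in any of lockers 3, 4, 5, and 6 (prior 1/6 each): that locker was opened and seen not to hold the prize — ruled out; weight (1/6)·0 = 0 each.
The weights sum to 1/15.
So P(the prize voucher in locker 1 | the attendant opened locker 3, locker 4, locker 5, and locker 6) = (1/30) / (1/15) = 1/2.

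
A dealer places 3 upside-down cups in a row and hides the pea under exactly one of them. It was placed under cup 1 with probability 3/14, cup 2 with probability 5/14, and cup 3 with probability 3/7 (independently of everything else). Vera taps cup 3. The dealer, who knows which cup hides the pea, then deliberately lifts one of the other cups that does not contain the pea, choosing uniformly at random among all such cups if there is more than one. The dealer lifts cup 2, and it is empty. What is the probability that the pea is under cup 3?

1/2

Consider each possible location of the pea in turn.
If it is under cup 1 (prior 3/14): the dealer has no choice, probability 1; weight (3/14)·1 = 3/14.
If it is under cup 2 (prior 5/14): the dealer opened cup 2, so this case is ruled out; weight (5/14)·0 = 0.
If it is under cup 3 (prior 3/7): the dealer has 2 equally likely choices, so probability 1/2; weight (3/7)·(1/2) = 3/14.
The weights sum to 3/7.
So P(the pea under cup 3 | the dealer opened cup 2) = (3/14) / (3/7) = 1/2.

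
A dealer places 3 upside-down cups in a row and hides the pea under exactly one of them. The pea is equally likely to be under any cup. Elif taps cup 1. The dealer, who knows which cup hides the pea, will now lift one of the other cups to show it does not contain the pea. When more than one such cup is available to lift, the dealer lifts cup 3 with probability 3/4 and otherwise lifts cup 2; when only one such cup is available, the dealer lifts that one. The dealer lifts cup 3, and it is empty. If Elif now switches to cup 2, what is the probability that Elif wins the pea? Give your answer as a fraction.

4/7

Apply Bayes' rule, conditioning on where the pea actually is.
If it is under cup 1 (prior 1/3): cup 3 is available, opened with probability 3/4; weight (1/3)·(3/4) = 1/4.
If it is under cup 2 (prior 1/3): only cup 3 is available, probability 1; weight (1/3)·1 = 1/3.
If it is under cup 3 (prior 1/3): the dealer opened cup 3, so this case is ruled out; weight (1/3)·0 = 0.
The weights sum to 7/12.
So P(the pea under cup 2 | the dealer opened cup 3) = (1/3) / (7/12) = 4/7.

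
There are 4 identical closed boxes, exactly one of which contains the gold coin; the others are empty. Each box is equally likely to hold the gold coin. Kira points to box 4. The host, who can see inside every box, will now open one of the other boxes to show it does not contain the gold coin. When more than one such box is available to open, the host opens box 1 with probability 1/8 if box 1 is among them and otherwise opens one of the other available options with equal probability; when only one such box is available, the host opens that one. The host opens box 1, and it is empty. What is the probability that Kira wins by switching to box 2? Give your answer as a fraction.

1/3

Consider each possible location of the gold coin in turn.
If it is in box 1 (prior 1/4): the host opened box 1, so this case is ruled out; weight (1/4)·0 = 0.
If it is in any of boxes 2, 3, and 4 (prior 1/4 each): box 1 is available, opened with probability 1/8; weight (1/4)·(1/8) = 1/32 each.
The weights sum to 3/32.
So P(the gold coin in box 2 | the host opened box 1) = (1/32) / (3/32) = 1/3.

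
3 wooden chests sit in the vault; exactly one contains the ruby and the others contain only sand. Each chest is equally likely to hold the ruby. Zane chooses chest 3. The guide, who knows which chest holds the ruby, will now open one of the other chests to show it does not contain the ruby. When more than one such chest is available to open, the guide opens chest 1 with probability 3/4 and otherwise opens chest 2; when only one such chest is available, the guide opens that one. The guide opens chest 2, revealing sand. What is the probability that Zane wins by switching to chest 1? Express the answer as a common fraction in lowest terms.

4/5

Apply Bayes' rule, conditioning on where the ruby actually is.
If it is in chest 1 (prior 1/3): only chest 2 is available, probability 1; weight (1/3)·1 = 1/3.
If it is in chest 2 (prior 1/3): the guide opened chest 2, so this case is ruled out; weight (1/3)·0 = 0.
If it is in chest 3 (prior 1/3): chest 1 is available but not opened, probability 1/4; weight (1/3)·(1/4) = 1/12.
The weights sum to 5/12.
So P(the ruby in chest 1 | the guide opened chest 2) = (1/3) / (5/12) = 4/5.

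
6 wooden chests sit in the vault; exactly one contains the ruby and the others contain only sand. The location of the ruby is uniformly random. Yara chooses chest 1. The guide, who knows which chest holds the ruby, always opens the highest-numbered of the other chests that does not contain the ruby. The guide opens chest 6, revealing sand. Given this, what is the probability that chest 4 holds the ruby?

Apply Bayes' rule, conditioning on where the ruby actually is.
If it is in any of chests 1, 2, 3, 4, and 5 (prior 1/6 each): chest 6 is the highest-numbered option available, probability 1; weight (1/6)·1 = 1/6 each.
If it is in chest 6 (prior 1/6): the guide opened chest 6, so this case is ruled out; weight (1/6)·0 = 0.
The weights sum to 5/6.
So P(the ruby in chest 4 | the guide opened chest 6) = (1/6) / (5/6) = 1/5.

1/5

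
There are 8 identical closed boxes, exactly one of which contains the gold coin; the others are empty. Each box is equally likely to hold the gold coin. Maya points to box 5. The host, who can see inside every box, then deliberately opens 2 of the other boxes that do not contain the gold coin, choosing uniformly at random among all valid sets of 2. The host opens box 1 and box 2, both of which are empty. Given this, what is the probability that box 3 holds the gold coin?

Consider each possible location of the gold coin in turn.
If it is in either of boxes 1 and 2 (prior 1/8 each): that box was opened and seen not to hold the prize — ruled out; weight (1/8)·0 = 0 each.
If it is in any of boxes 3, 4, 6, 7, and 8 (prior 1/8 each): the host has 15 equally likely choices, so probability 1/15; weight (1/8)·(1/15) = 1/120 each.
If it is in box 5 (prior 1/8): the host has 21 equally likely choices, so probability 1/21; weight (1/8)·(1/21) = 1/168.
The weights sum to 1/21.
So P(the gold coin in box 3 | the host opened box 1 and box 2) = (1/120) / (1/21) = 7/40.

7/40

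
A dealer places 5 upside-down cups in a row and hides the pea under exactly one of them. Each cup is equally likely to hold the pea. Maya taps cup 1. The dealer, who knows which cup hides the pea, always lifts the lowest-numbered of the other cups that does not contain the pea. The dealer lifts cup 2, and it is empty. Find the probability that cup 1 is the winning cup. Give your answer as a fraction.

1/4

Apply Bayes' rule, conditioning on where the pea actually is.
If it is under any of cups 1, 3, 4, and 5 (prior 1/5 each): cup 2 is the lowest-numbered option available, probability 1; weight (1/5)·1 = 1/5 each.
If it is under cup 2 (prior 1/5): the dealer opened cup 2, so this case is ruled out; weight (1/5)·0 = 0.
The weights sum to 4/5.
So P(the pea under cup 1 | the dealer opened cup 2) = (1/5) / (4/5) = 1/4.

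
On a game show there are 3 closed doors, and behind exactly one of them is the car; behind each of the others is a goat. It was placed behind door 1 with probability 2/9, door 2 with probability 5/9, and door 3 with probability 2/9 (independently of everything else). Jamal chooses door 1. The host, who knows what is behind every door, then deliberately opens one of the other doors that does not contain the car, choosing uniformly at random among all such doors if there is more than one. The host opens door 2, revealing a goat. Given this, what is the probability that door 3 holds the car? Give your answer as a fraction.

Consider each possible location of the car in turn.
If it is behind door 1 (prior 2/9): the host has 2 equally likely choices, so probability 1/2; weight (2/9)·(1/2) = 1/9.
If it is behind door 2 (prior 5/9): the host opened door 2, so this case is ruled out; weight (5/9)·0 = 0.
If it is behind door 3 (prior 2/9): the host has no choice, probability 1; weight (2/9)·1 = 2/9.
The weights sum to 1/3.
So P(the car behind door 3 | the host opened door 2) = (2/9) / (1/3) = 2/3.

2/3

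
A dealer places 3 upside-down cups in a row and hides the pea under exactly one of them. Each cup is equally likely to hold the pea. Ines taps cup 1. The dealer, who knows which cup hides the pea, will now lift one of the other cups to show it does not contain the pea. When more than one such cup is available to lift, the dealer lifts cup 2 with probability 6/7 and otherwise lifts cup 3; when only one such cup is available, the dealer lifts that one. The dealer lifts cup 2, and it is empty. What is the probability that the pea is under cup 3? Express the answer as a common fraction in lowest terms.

Consider each possible location of the pea in turn.
If it is under cup 1 (prior 1/3): cup 2 is available, opened with probability 6/7; weight (1/3)·(6/7) = 2/7.
If it is under cup 2 (prior 1/3): the dealer opened cup 2, so this case is ruled out; weight (1/3)·0 = 0.
If it is under cup 3 (prior 1/3): only cup 2 is available, probability 1; weight (1/3)·1 = 1/3.
The weights sum to 13/21.
So P(the pea under cup 3 | the dealer opened cup 2) = (1/3) / (13/21) = 7/13.

7/13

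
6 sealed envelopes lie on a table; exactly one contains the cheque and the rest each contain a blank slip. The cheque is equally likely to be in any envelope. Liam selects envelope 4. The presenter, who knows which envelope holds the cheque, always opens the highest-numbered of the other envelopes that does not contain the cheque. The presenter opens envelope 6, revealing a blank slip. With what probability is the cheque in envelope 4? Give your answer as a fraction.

Consider each possible location of the cheque in turn.
If it is in any of envelopes 1, 2, 3, 4, and 5 (prior 1/6 each): envelope 6 is the highest-numbered option available, probability 1; weight (1/6)·1 = 1/6 each.
If it is in envelope 6 (prior 1/6): the presenter opened envelope 6, so this case is ruled out; weight (1/6)·0 = 0.
The weights sum to 5/6.
So P(the cheque in envelope 4 | the presenter opened envelope 6) = (1/6) / (5/6) = 1/5.

1/5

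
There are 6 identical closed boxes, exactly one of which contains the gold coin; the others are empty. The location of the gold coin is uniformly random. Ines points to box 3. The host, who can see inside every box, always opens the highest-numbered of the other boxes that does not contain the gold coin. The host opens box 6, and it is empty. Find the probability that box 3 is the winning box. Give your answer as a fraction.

Condition on the true location of the gold coin.
If it is in any of boxes 1, 2, 3, 4, and 5 (prior 1/6 each): box 6 is the highest-numbered option available, probability 1; weight (1/6)·1 = 1/6 each.
If it is in box 6 (prior 1/6): the host opened box 6, so this case is ruled out; weight (1/6)·0 = 0.
The weights sum to 5/6.
So P(the gold coin in box 3 | the host opened box 6) = (1/6) / (5/6) = 1/5.

1/5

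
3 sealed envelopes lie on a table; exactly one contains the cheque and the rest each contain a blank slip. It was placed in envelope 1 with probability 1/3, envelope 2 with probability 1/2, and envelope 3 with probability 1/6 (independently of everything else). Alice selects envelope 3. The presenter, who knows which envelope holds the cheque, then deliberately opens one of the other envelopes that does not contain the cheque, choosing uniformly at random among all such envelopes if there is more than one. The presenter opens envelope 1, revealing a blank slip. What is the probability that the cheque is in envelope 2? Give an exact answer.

6/7

Consider each possible location of the cheque in turn.
If it is in envelope 1 (prior 1/3): the presenter opened envelope 1, so this case is ruled out; weight (1/3)·0 = 0.
If it is in envelope 2 (prior 1/2): the presenter has no choice, probability 1; weight (1/2)·1 = 1/2.
If it is in envelope 3 (prior 1/6): the presenter has 2 equally likely choices, so probability 1/2; weight (1/6)·(1/2) = 1/12.
The weights sum to 7/12.
So P(the cheque in envelope 2 | the presenter opened envelope 1) = (1/2) / (7/12) = 6/7.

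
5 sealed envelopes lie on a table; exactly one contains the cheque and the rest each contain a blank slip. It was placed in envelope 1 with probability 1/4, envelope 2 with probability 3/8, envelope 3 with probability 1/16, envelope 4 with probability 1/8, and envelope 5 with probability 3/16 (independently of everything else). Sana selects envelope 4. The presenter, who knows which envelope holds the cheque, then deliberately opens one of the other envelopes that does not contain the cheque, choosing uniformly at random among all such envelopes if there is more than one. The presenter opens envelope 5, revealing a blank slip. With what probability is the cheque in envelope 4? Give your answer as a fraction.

3/25

Apply Bayes' rule, conditioning on where the cheque actually is.
If it is in envelope 1 (prior 1/4): the presenter has 3 equally likely choices, so probability 1/3; weight (1/4)·(1/3) = 1/12.
If it is in envelope 2 (prior 3/8): the presenter has 3 equally likely choices, so probability 1/3; weight (3/8)·(1/3) = 1/8.
If it is in envelope 3 (prior 1/16): the presenter has 3 equally likely choices, so probability 1/3; weight (1/16)·(1/3) = 1/48.
If it is in envelope 4 (prior 1/8): the presenter has 4 equally likely choices, so probability 1/4; weight (1/8)·(1/4) = 1/32.
If it is in envelope 5 (prior 3/16): the presenter opened envelope 5, so this case is ruled out; weight (3/16)·0 = 0.
The weights sum to 25/96.
So P(the cheque in envelope 4 | the presenter opened envelope 5) = (1/32) / (25/96) = 3/25.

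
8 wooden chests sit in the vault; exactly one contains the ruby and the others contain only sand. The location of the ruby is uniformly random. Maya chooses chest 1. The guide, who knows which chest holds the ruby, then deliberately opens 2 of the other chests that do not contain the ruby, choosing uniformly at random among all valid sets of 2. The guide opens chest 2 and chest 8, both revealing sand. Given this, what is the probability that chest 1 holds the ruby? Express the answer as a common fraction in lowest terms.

1/8

Condition on the true location of the ruby.
If it is in chest 1 (prior 1/8): the guide has 21 equally likely choices, so probability 1/21; weight (1/8)·(1/21) = 1/168.
If it is in either of chests 2 and 8 (prior 1/8 each): that chest was opened and seen not to hold the prize — ruled out; weight (1/8)·0 = 0 each.
If it is in any of chests 3, 4, 5, 6, and 7 (prior 1/8 each): the guide has 15 equally likely choices, so probability 1/15; weight (1/8)·(1/15) = 1/120 each.
The weights sum to 1/21.
So P(the ruby in chest 1 | the guide opened chest 2 and chest 8) = (1/168) / (1/21) = 1/8.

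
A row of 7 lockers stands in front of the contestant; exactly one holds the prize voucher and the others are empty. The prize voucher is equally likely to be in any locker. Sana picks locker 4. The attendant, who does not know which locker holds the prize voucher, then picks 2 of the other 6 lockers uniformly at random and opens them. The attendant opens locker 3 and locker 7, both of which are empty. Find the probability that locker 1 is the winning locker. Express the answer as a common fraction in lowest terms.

Condition on the true location of the prize voucher.
If it is in any of lockers 1, 2, 4, 5, and 6 (prior 1/7 each): the attendant picks exactly this set with probability 1/15 regardless, and none is the prize; weight (1/7)·(1/15) = 1/105 each.
If it is in either of lockers 3 and 7 (prior 1/7 each): that locker was opened and seen not to hold the prize — ruled out; weight (1/7)·0 = 0 each.
The weights sum to 1/21.
So P(the prize voucher in locker 1 | the attendant opened locker 3 and locker 7) = (1/105) / (1/21) = 1/5.

1/5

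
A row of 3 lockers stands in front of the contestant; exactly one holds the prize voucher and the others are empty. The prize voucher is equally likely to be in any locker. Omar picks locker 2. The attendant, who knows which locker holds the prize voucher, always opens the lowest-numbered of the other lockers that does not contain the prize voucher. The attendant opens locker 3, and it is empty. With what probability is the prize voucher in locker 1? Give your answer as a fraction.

Consider each possible location of the prize voucher in turn.
If it is in locker 1 (prior 1/3): locker 3 is the lowest-numbered option available, probability 1; weight (1/3)·1 = 1/3.
If it is in locker 2 (prior 1/3): the attendant would have opened locker 1 instead, probability 0; weight (1/3)·0 = 0.
If it is in locker 3 (prior 1/3): the attendant opened locker 3, so this case is ruled out; weight (1/3)·0 = 0.
The weights sum to 1/3.
So P(the prize voucher in locker 1 | the attendant opened locker 3) = (1/3) / (1/3) = 1.

1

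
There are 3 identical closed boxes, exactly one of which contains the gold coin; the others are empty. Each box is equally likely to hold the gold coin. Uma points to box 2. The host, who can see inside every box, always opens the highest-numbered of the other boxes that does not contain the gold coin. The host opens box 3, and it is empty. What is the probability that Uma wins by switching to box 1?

Apply Bayes' rule, conditioning on where the gold coin actually is.
If it is in either of boxes 1 and 2 (prior 1/3 each): box 3 is the highest-numbered option available, probability 1; weight (1/3)·1 = 1/3 each.
If it is in box 3 (prior 1/3): the host opened box 3, so this case is ruled out; weight (1/3)·0 = 0.
The weights sum to 2/3.
So P(the gold coin in box 1 | the host opened box 3) = (1/3) / (2/3) = 1/2.

1/2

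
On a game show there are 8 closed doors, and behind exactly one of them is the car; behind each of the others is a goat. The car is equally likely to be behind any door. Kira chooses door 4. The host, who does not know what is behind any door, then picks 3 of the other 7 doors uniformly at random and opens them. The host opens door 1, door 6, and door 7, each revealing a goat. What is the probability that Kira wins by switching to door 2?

Consider each possible location of the car in turn.
If it is behind any of doors 1, 6, and 7 (prior 1/8 each): that door was opened and seen not to hold the prize — ruled out; weight (1/8)·0 = 0 each.
If it is behind any of doors 2, 3, 4, 5, and 8 (prior 1/8 each): the host picks exactly this set with probability 1/35 regardless, and none is the prize; weight (1/8)·(1/35) = 1/280 each.
The weights sum to 1/56.
So P(the car behind door 2 | the host opened door 1, door 6, and door 7) = (1/280) / (1/56) = 1/5.

1/5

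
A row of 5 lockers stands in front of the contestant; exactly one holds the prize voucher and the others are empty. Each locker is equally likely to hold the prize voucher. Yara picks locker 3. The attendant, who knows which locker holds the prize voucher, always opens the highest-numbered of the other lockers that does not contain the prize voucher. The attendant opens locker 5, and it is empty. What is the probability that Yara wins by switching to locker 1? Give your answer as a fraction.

Apply Bayes' rule, conditioning on where the prize voucher actually is.
If it is in any of lockers 1, 2, 3, and 4 (prior 1/5 each): locker 5 is the highest-numbered option available, probability 1; weight (1/5)·1 = 1/5 each.
If it is in locker 5 (prior 1/5): the attendant opened locker 5, so this case is ruled out; weight (1/5)·0 = 0.
The weights sum to 4/5.
So P(the prize voucher in locker 1 | the attendant opened locker 5) = (1/5) / (4/5) = 1/4.

1/4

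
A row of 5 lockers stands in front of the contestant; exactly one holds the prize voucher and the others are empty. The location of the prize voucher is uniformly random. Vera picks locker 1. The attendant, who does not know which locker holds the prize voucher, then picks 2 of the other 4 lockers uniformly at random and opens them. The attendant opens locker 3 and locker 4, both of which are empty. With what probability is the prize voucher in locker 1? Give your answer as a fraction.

1/3

Consider each possible location of the prize voucher in turn.
If it is in any of lockers 1, 2, and 5 (prior 1/5 each): the attendant picks exactly this set with probability 1/6 regardless, and none is the prize; weight (1/5)·(1/6) = 1/30 each.
If it is in either of lockers 3 and 4 (prior 1/5 each): that locker was opened and seen not to hold the prize — ruled out; weight (1/5)·0 = 0 each.
The weights sum to 1/10.
So P(the prize voucher in locker 1 | the attendant opened locker 3 and locker 4) = (1/30) / (1/10) = 1/3.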